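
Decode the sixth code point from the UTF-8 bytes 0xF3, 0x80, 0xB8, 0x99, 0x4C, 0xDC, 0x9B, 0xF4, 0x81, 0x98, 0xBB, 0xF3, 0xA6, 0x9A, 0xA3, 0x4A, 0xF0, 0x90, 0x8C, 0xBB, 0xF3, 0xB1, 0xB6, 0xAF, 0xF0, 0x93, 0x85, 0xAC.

Offset 0: leading byte 0xF3 = 11110011 → 4-byte char #1 = F3 80 B8 99.
Offset 4: leading byte 0x4C = 01001100 → 1-byte char #2 = 4C.
Offset 5: leading byte 0xDC = 11011100 → 2-byte char #3 = DC 9B.
Offset 7: leading byte 0xF4 = 11110100 → 4-byte char #4 = F4 81 98 BB.
Offset 11: leading byte 0xF3 = 11110011 → 4-byte char #5 = F3 A6 9A A3.
Offset 15: leading byte 0x4A = 01001010 → 1-byte char #6 = 4A.
Leading byte 0x4A = 01001010 matches 0xxxxxxx → 1-byte sequence.
Byte 1: 0x4A = 01001010, payload 1001010 (7 bits).
Concatenate: 1001010 = 0x4A (7 bits → U+004A).

U+004A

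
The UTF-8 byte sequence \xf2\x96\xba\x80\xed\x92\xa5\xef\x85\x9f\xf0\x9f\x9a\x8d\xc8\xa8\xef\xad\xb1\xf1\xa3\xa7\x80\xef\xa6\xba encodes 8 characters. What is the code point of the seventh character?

U+639C0

Offset 0: leading byte 0xF2 = 11110010 → 4-byte char #1 = F2 96 BA 80.
Offset 4: leading byte 0xED = 11101101 → 3-byte char #2 = ED 92 A5.
Offset 7: leading byte 0xEF = 11101111 → 3-byte char #3 = EF 85 9F.
Offset 10: leading byte 0xF0 = 11110000 → 4-byte char #4 = F0 9F 9A 8D.
Offset 14: leading byte 0xC8 = 11001000 → 2-byte char #5 = C8 A8.
Offset 16: leading byte 0xEF = 11101111 → 3-byte char #6 = EF AD B1.
Offset 19: leading byte 0xF1 = 11110001 → 4-byte char #7 = F1 A3 A7 80.
Leading byte 0xF1 = 11110001 matches 11110xxx → 4-byte sequence.
Byte 1: 0xF1 = 11110001, payload 001 (3 bits).
Byte 2: 0xA3 = 10100011 (10xxxxxx ✓), payload 100011.
Byte 3: 0xA7 = 10100111 (10xxxxxx ✓), payload 100111.
Byte 4: 0x80 = 10000000 (10xxxxxx ✓), payload 000000.
Concatenate: 001100011100111000000 = 0x639C0 (21 bits → U+639C0).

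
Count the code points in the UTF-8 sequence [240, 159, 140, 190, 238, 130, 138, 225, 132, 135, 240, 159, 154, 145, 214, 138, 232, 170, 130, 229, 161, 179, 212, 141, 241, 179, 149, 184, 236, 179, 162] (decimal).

Byte at offset 0: 0xF0 = 11110000 → 4-byte char (#1). Advance 4.
Byte at offset 4: 0xEE = 11101110 → 3-byte char (#2). Advance 3.
Byte at offset 7: 0xE1 = 11100001 → 3-byte char (#3). Advance 3.
Byte at offset 10: 0xF0 = 11110000 → 4-byte char (#4). Advance 4.
Byte at offset 14: 0xD6 = 11010110 → 2-byte char (#5). Advance 2.
Byte at offset 16: 0xE8 = 11101000 → 3-byte char (#6). Advance 3.
Byte at offset 19: 0xE5 = 11100101 → 3-byte char (#7). Advance 3.
Byte at offset 22: 0xD4 = 11010100 → 2-byte char (#8). Advance 2.
Byte at offset 24: 0xF1 = 11110001 → 4-byte char (#9). Advance 4.
Byte at offset 28: 0xEC = 11101100 → 3-byte char (#10). Advance 3.
Reached end at offset 31 after 10 code points.

10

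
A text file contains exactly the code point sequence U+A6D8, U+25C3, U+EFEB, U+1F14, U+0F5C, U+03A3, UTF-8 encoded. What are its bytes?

U+A6D8: 3-byte form → EA 9B 98.
U+25C3: 3-byte form → E2 97 83.
U+EFEB: 3-byte form → EE BF AB.
U+1F14: 3-byte form → E1 BC 94.
U+0F5C: 3-byte form → E0 BD 9C.
U+03A3: 2-byte form → CE A3.
Concatenated (17 bytes): EA 9B 98 E2 97 83 EE BF AB E1 BC 94 E0 BD 9C CE A3.

EA 9B 98 E2 97 83 EE BF AB E1 BC 94 E0 BD 9C CE A3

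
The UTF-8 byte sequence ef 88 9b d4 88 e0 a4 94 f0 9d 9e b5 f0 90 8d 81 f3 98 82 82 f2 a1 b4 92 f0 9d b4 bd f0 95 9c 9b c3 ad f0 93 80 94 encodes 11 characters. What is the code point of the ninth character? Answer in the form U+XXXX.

Offset 0: leading byte 0xEF = 11101111 → 3-byte char #1 = EF 88 9B.
Offset 3: leading byte 0xD4 = 11010100 → 2-byte char #2 = D4 88.
Offset 5: leading byte 0xE0 = 11100000 → 3-byte char #3 = E0 A4 94.
Offset 8: leading byte 0xF0 = 11110000 → 4-byte char #4 = F0 9D 9E B5.
Offset 12: leading byte 0xF0 = 11110000 → 4-byte char #5 = F0 90 8D 81.
Offset 16: leading byte 0xF3 = 11110011 → 4-byte char #6 = F3 98 82 82.
Offset 20: leading byte 0xF2 = 11110010 → 4-byte char #7 = F2 A1 B4 92.
Offset 24: leading byte 0xF0 = 11110000 → 4-byte char #8 = F0 9D B4 BD.
Offset 28: leading byte 0xF0 = 11110000 → 4-byte char #9 = F0 95 9C 9B.
Leading byte 0xF0 = 11110000 matches 11110xxx → 4-byte sequence.
Byte 1: 0xF0 = 11110000, payload 000 (3 bits).
Byte 2: 0x95 = 10010101 (10xxxxxx ✓), payload 010101.
Byte 3: 0x9C = 10011100 (10xxxxxx ✓), payload 011100.
Byte 4: 0x9B = 10011011 (10xxxxxx ✓), payload 011011.
Concatenate: 000010101011100011011 = 0x1571B (21 bits → U+1571B).

U+1571B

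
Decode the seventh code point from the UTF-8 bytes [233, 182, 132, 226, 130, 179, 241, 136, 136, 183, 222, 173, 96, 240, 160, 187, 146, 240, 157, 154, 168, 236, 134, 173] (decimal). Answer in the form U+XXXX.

U+1D6A8

Offset 0: leading byte 0xE9 = 11101001 → 3-byte char #1 = E9 B6 84.
Offset 3: leading byte 0xE2 = 11100010 → 3-byte char #2 = E2 82 B3.
Offset 6: leading byte 0xF1 = 11110001 → 4-byte char #3 = F1 88 88 B7.
Offset 10: leading byte 0xDE = 11011110 → 2-byte char #4 = DE AD.
Offset 12: leading byte 0x60 = 01100000 → 1-byte char #5 = 60.
Offset 13: leading byte 0xF0 = 11110000 → 4-byte char #6 = F0 A0 BB 92.
Offset 17: leading byte 0xF0 = 11110000 → 4-byte char #7 = F0 9D 9A A8.
Leading byte 0xF0 = 11110000 matches 11110xxx → 4-byte sequence.
Byte 1: 0xF0 = 11110000, payload 000 (3 bits).
Byte 2: 0x9D = 10011101 (10xxxxxx ✓), payload 011101.
Byte 3: 0x9A = 10011010 (10xxxxxx ✓), payload 011010.
Byte 4: 0xA8 = 10101000 (10xxxxxx ✓), payload 101000.
Concatenate: 000011101011010101000 = 0x1D6A8 (21 bits → U+1D6A8).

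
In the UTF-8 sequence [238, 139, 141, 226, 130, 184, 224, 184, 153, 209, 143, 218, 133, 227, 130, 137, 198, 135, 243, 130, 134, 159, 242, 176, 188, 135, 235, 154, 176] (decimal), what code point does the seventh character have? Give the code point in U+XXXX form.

Offset 0: leading byte 0xEE = 11101110 → 3-byte char #1 = EE 8B 8D.
Offset 3: leading byte 0xE2 = 11100010 → 3-byte char #2 = E2 82 B8.
Offset 6: leading byte 0xE0 = 11100000 → 3-byte char #3 = E0 B8 99.
Offset 9: leading byte 0xD1 = 11010001 → 2-byte char #4 = D1 8F.
Offset 11: leading byte 0xDA = 11011010 → 2-byte char #5 = DA 85.
Offset 13: leading byte 0xE3 = 11100011 → 3-byte char #6 = E3 82 89.
Offset 16: leading byte 0xC6 = 11000110 → 2-byte char #7 = C6 87.
Leading byte 0xC6 = 11000110 matches 110xxxxx → 2-byte sequence.
Byte 1: 0xC6 = 11000110, payload 00110 (5 bits).
Byte 2: 0x87 = 10000111 (10xxxxxx ✓), payload 000111.
Concatenate: 00110000111 = 0x187 (11 bits → U+0187).

U+0187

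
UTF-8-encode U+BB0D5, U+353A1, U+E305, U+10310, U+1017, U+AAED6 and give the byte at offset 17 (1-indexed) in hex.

0x80

1-indexed offset 17 is 0-indexed offset 16.
U+BB0D5 → 4-byte form F2 BB 83 95 at offsets 0–3.
U+353A1 → 4-byte form F0 B5 8E A1 at offsets 4–7.
U+E305 → 3-byte form EE 8C 85 at offsets 8–10.
U+10310 → 4-byte form F0 90 8C 90 at offsets 11–14.
U+1017 → 3-byte form E1 80 97 at offsets 15–17.
Offset 16 falls in char 5's range; it's byte 2 of E1 80 97 = 0x80.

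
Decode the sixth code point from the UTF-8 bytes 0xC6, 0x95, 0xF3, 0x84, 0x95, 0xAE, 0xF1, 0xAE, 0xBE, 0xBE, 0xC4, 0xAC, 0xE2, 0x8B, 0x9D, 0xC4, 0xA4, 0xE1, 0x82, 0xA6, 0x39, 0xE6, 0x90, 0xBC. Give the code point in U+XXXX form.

U+0124

Offset 0: leading byte 0xC6 = 11000110 → 2-byte char #1 = C6 95.
Offset 2: leading byte 0xF3 = 11110011 → 4-byte char #2 = F3 84 95 AE.
Offset 6: leading byte 0xF1 = 11110001 → 4-byte char #3 = F1 AE BE BE.
Offset 10: leading byte 0xC4 = 11000100 → 2-byte char #4 = C4 AC.
Offset 12: leading byte 0xE2 = 11100010 → 3-byte char #5 = E2 8B 9D.
Offset 15: leading byte 0xC4 = 11000100 → 2-byte char #6 = C4 A4.
Leading byte 0xC4 = 11000100 matches 110xxxxx → 2-byte sequence.
Byte 1: 0xC4 = 11000100, payload 00100 (5 bits).
Byte 2: 0xA4 = 10100100 (10xxxxxx ✓), payload 100100.
Concatenate: 00100100100 = 0x124 (11 bits → U+0124).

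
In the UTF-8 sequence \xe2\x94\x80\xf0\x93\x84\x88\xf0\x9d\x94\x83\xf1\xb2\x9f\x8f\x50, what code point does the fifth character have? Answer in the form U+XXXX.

U+0050

Offset 0: leading byte 0xE2 = 11100010 → 3-byte char #1 = E2 94 80.
Offset 3: leading byte 0xF0 = 11110000 → 4-byte char #2 = F0 93 84 88.
Offset 7: leading byte 0xF0 = 11110000 → 4-byte char #3 = F0 9D 94 83.
Offset 11: leading byte 0xF1 = 11110001 → 4-byte char #4 = F1 B2 9F 8F.
Offset 15: leading byte 0x50 = 01010000 → 1-byte char #5 = 50.
Leading byte 0x50 = 01010000 matches 0xxxxxxx → 1-byte sequence.
Byte 1: 0x50 = 01010000, payload 1010000 (7 bits).
Concatenate: 1010000 = 0x50 (7 bits → U+0050).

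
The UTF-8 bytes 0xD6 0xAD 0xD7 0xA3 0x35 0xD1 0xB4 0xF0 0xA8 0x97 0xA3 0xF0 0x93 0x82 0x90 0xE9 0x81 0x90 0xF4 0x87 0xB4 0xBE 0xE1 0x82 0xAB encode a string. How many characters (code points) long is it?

9

Byte at offset 0: 0xD6 = 11010110 → 2-byte char (#1). Advance 2.
Byte at offset 2: 0xD7 = 11010111 → 2-byte char (#2). Advance 2.
Byte at offset 4: 0x35 = 00110101 → 1-byte char (#3). Advance 1.
Byte at offset 5: 0xD1 = 11010001 → 2-byte char (#4). Advance 2.
Byte at offset 7: 0xF0 = 11110000 → 4-byte char (#5). Advance 4.
Byte at offset 11: 0xF0 = 11110000 → 4-byte char (#6). Advance 4.
Byte at offset 15: 0xE9 = 11101001 → 3-byte char (#7). Advance 3.
Byte at offset 18: 0xF4 = 11110100 → 4-byte char (#8). Advance 4.
Byte at offset 22: 0xE1 = 11100001 → 3-byte char (#9). Advance 3.
Reached end at offset 25 after 9 code points.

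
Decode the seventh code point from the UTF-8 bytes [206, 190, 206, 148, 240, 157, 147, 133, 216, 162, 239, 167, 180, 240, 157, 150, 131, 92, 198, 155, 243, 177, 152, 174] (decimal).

U+005C

Offset 0: leading byte 0xCE = 11001110 → 2-byte char #1 = CE BE.
Offset 2: leading byte 0xCE = 11001110 → 2-byte char #2 = CE 94.
Offset 4: leading byte 0xF0 = 11110000 → 4-byte char #3 = F0 9D 93 85.
Offset 8: leading byte 0xD8 = 11011000 → 2-byte char #4 = D8 A2.
Offset 10: leading byte 0xEF = 11101111 → 3-byte char #5 = EF A7 B4.
Offset 13: leading byte 0xF0 = 11110000 → 4-byte char #6 = F0 9D 96 83.
Offset 17: leading byte 0x5C = 01011100 → 1-byte char #7 = 5C.
Leading byte 0x5C = 01011100 matches 0xxxxxxx → 1-byte sequence.
Byte 1: 0x5C = 01011100, payload 1011100 (7 bits).
Concatenate: 1011100 = 0x5C (7 bits → U+005C).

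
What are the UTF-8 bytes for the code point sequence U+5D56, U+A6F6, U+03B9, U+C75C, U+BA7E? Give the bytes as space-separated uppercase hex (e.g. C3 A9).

U+5D56: 3-byte form → E5 B5 96.
U+A6F6: 3-byte form → EA 9B B6.
U+03B9: 2-byte form → CE B9.
U+C75C: 3-byte form → EC 9D 9C.
U+BA7E: 3-byte form → EB A9 BE.
Concatenated (14 bytes): E5 B5 96 EA 9B B6 CE B9 EC 9D 9C EB A9 BE.

E5 B5 96 EA 9B B6 CE B9 EC 9D 9C EB A9 BE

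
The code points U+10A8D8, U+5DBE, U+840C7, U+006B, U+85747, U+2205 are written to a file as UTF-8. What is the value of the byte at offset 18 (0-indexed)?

U+10A8D8 → 4-byte form F4 8A A3 98 at offsets 0–3.
U+5DBE → 3-byte form E5 B6 BE at offsets 4–6.
U+840C7 → 4-byte form F2 84 83 87 at offsets 7–10.
U+006B → 1-byte form 6B at offsets 11–11.
U+85747 → 4-byte form F2 85 9D 87 at offsets 12–15.
U+2205 → 3-byte form E2 88 85 at offsets 16–18.
Offset 18 falls in char 6's range; it's byte 3 of E2 88 85 = 0x85.

0x85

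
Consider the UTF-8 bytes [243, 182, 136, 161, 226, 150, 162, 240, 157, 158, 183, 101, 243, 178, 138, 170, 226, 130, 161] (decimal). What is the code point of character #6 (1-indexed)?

Offset 0: leading byte 0xF3 = 11110011 → 4-byte char #1 = F3 B6 88 A1.
Offset 4: leading byte 0xE2 = 11100010 → 3-byte char #2 = E2 96 A2.
Offset 7: leading byte 0xF0 = 11110000 → 4-byte char #3 = F0 9D 9E B7.
Offset 11: leading byte 0x65 = 01100101 → 1-byte char #4 = 65.
Offset 12: leading byte 0xF3 = 11110011 → 4-byte char #5 = F3 B2 8A AA.
Offset 16: leading byte 0xE2 = 11100010 → 3-byte char #6 = E2 82 A1.
Leading byte 0xE2 = 11100010 matches 1110xxxx → 3-byte sequence.
Byte 1: 0xE2 = 11100010, payload 0010 (4 bits).
Byte 2: 0x82 = 10000010 (10xxxxxx ✓), payload 000010.
Byte 3: 0xA1 = 10100001 (10xxxxxx ✓), payload 100001.
Concatenate: 0010000010100001 = 0x20A1 (16 bits → U+20A1).

U+20A1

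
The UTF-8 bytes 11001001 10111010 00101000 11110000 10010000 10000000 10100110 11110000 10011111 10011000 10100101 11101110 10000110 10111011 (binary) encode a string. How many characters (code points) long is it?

Byte at offset 0: 0xC9 = 11001001 → 2-byte char (#1). Advance 2.
Byte at offset 2: 0x28 = 00101000 → 1-byte char (#2). Advance 1.
Byte at offset 3: 0xF0 = 11110000 → 4-byte char (#3). Advance 4.
Byte at offset 7: 0xF0 = 11110000 → 4-byte char (#4). Advance 4.
Byte at offset 11: 0xEE = 11101110 → 3-byte char (#5). Advance 3.
Reached end at offset 14 after 5 code points.

5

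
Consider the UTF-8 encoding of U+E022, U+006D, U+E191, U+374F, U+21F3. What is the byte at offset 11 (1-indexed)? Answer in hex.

0xE2

1-indexed offset 11 is 0-indexed offset 10.
U+E022 → 3-byte form EE 80 A2 at offsets 0–2.
U+006D → 1-byte form 6D at offsets 3–3.
U+E191 → 3-byte form EE 86 91 at offsets 4–6.
U+374F → 3-byte form E3 9D 8F at offsets 7–9.
U+21F3 → 3-byte form E2 87 B3 at offsets 10–12.
Offset 10 falls in char 5's range; it's byte 1 of E2 87 B3 = 0xE2.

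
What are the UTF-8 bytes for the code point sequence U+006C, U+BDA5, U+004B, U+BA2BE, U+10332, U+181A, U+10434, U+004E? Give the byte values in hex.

6C EB B6 A5 4B F2 BA 8A BE F0 90 8C B2 E1 A0 9A F0 90 90 B4 4E

U+006C: 1-byte form → 6C.
U+BDA5: 3-byte form → EB B6 A5.
U+004B: 1-byte form → 4B.
U+BA2BE: 4-byte form → F2 BA 8A BE.
U+10332: 4-byte form → F0 90 8C B2.
U+181A: 3-byte form → E1 A0 9A.
U+10434: 4-byte form → F0 90 90 B4.
U+004E: 1-byte form → 4E.
Concatenated (21 bytes): 6C EB B6 A5 4B F2 BA 8A BE F0 90 8C B2 E1 A0 9A F0 90 90 B4 4E.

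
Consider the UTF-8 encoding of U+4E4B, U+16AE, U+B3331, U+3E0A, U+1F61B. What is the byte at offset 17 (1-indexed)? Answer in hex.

1-indexed offset 17 is 0-indexed offset 16.
U+4E4B → 3-byte form E4 B9 8B at offsets 0–2.
U+16AE → 3-byte form E1 9A AE at offsets 3–5.
U+B3331 → 4-byte form F2 B3 8C B1 at offsets 6–9.
U+3E0A → 3-byte form E3 B8 8A at offsets 10–12.
U+1F61B → 4-byte form F0 9F 98 9B at offsets 13–16.
Offset 16 falls in char 5's range; it's byte 4 of F0 9F 98 9B = 0x9B.

0x9B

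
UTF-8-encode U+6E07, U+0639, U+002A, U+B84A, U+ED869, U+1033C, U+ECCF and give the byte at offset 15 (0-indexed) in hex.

U+6E07 → 3-byte form E6 B8 87 at offsets 0–2.
U+0639 → 2-byte form D8 B9 at offsets 3–4.
U+002A → 1-byte form 2A at offsets 5–5.
U+B84A → 3-byte form EB A1 8A at offsets 6–8.
U+ED869 → 4-byte form F3 AD A1 A9 at offsets 9–12.
U+1033C → 4-byte form F0 90 8C BC at offsets 13–16.
Offset 15 falls in char 6's range; it's byte 3 of F0 90 8C BC = 0x8C.

0x8C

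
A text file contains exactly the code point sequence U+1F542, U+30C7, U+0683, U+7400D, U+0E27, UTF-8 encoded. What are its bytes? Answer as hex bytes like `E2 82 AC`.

F0 9F 95 82 E3 83 87 DA 83 F1 B4 80 8D E0 B8 A7

U+1F542: 4-byte form → F0 9F 95 82.
U+30C7: 3-byte form → E3 83 87.
U+0683: 2-byte form → DA 83.
U+7400D: 4-byte form → F1 B4 80 8D.
U+0E27: 3-byte form → E0 B8 A7.
Concatenated (16 bytes): F0 9F 95 82 E3 83 87 DA 83 F1 B4 80 8D E0 B8 A7.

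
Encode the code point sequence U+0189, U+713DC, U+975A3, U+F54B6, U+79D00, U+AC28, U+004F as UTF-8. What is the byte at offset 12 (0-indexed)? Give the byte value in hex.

U+0189 → 2-byte form C6 89 at offsets 0–1.
U+713DC → 4-byte form F1 B1 8F 9C at offsets 2–5.
U+975A3 → 4-byte form F2 97 96 A3 at offsets 6–9.
U+F54B6 → 4-byte form F3 B5 92 B6 at offsets 10–13.
Offset 12 falls in char 4's range; it's byte 3 of F3 B5 92 B6 = 0x92.

0x92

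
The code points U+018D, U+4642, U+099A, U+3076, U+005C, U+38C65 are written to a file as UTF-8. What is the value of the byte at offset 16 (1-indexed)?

1-indexed offset 16 is 0-indexed offset 15.
U+018D → 2-byte form C6 8D at offsets 0–1.
U+4642 → 3-byte form E4 99 82 at offsets 2–4.
U+099A → 3-byte form E0 A6 9A at offsets 5–7.
U+3076 → 3-byte form E3 81 B6 at offsets 8–10.
U+005C → 1-byte form 5C at offsets 11–11.
U+38C65 → 4-byte form F0 B8 B1 A5 at offsets 12–15.
Offset 15 falls in char 6's range; it's byte 4 of F0 B8 B1 A5 = 0xA5.

0xA5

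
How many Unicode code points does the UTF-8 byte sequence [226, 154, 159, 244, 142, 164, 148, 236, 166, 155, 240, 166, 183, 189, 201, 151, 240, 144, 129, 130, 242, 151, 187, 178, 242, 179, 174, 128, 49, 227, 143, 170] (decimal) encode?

Byte at offset 0: 0xE2 = 11100010 → 3-byte char (#1). Advance 3.
Byte at offset 3: 0xF4 = 11110100 → 4-byte char (#2). Advance 4.
Byte at offset 7: 0xEC = 11101100 → 3-byte char (#3). Advance 3.
Byte at offset 10: 0xF0 = 11110000 → 4-byte char (#4). Advance 4.
Byte at offset 14: 0xC9 = 11001001 → 2-byte char (#5). Advance 2.
Byte at offset 16: 0xF0 = 11110000 → 4-byte char (#6). Advance 4.
Byte at offset 20: 0xF2 = 11110010 → 4-byte char (#7). Advance 4.
Byte at offset 24: 0xF2 = 11110010 → 4-byte char (#8). Advance 4.
Byte at offset 28: 0x31 = 00110001 → 1-byte char (#9). Advance 1.
Byte at offset 29: 0xE3 = 11100011 → 3-byte char (#10). Advance 3.
Reached end at offset 32 after 10 code points.

10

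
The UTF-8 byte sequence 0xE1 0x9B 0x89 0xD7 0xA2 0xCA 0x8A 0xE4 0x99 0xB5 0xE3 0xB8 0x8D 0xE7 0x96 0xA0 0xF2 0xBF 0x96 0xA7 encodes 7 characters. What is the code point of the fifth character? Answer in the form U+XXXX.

Offset 0: leading byte 0xE1 = 11100001 → 3-byte char #1 = E1 9B 89.
Offset 3: leading byte 0xD7 = 11010111 → 2-byte char #2 = D7 A2.
Offset 5: leading byte 0xCA = 11001010 → 2-byte char #3 = CA 8A.
Offset 7: leading byte 0xE4 = 11100100 → 3-byte char #4 = E4 99 B5.
Offset 10: leading byte 0xE3 = 11100011 → 3-byte char #5 = E3 B8 8D.
Leading byte 0xE3 = 11100011 matches 1110xxxx → 3-byte sequence.
Byte 1: 0xE3 = 11100011, payload 0011 (4 bits).
Byte 2: 0xB8 = 10111000 (10xxxxxx ✓), payload 111000.
Byte 3: 0x8D = 10001101 (10xxxxxx ✓), payload 001101.
Concatenate: 0011111000001101 = 0x3E0D (16 bits → U+3E0D).

U+3E0D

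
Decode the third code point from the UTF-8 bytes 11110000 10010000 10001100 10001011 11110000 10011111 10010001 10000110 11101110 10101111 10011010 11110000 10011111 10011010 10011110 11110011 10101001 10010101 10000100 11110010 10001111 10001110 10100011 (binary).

U+EBDA

Offset 0: leading byte 0xF0 = 11110000 → 4-byte char #1 = F0 90 8C 8B.
Offset 4: leading byte 0xF0 = 11110000 → 4-byte char #2 = F0 9F 91 86.
Offset 8: leading byte 0xEE = 11101110 → 3-byte char #3 = EE AF 9A.
Leading byte 0xEE = 11101110 matches 1110xxxx → 3-byte sequence.
Byte 1: 0xEE = 11101110, payload 1110 (4 bits).
Byte 2: 0xAF = 10101111 (10xxxxxx ✓), payload 101111.
Byte 3: 0x9A = 10011010 (10xxxxxx ✓), payload 011010.
Concatenate: 1110101111011010 = 0xEBDA (16 bits → U+EBDA).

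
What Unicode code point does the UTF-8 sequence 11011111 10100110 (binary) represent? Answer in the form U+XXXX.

U+07E6

Leading byte 0xDF = 11011111 matches 110xxxxx → 2-byte sequence.
Byte 1: 0xDF = 11011111, payload 11111 (5 bits).
Byte 2: 0xA6 = 10100110 (10xxxxxx ✓), payload 100110.
Concatenate: 11111100110 = 0x7E6 (11 bits → U+07E6).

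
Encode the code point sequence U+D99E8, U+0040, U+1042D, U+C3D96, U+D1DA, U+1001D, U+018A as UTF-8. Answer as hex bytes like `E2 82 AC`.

F3 99 A7 A8 40 F0 90 90 AD F3 83 B6 96 ED 87 9A F0 90 80 9D C6 8A

U+D99E8: 4-byte form → F3 99 A7 A8.
U+0040: 1-byte form → 40.
U+1042D: 4-byte form → F0 90 90 AD.
U+C3D96: 4-byte form → F3 83 B6 96.
U+D1DA: 3-byte form → ED 87 9A.
U+1001D: 4-byte form → F0 90 80 9D.
U+018A: 2-byte form → C6 8A.
Concatenated (22 bytes): F3 99 A7 A8 40 F0 90 90 AD F3 83 B6 96 ED 87 9A F0 90 80 9D C6 8A.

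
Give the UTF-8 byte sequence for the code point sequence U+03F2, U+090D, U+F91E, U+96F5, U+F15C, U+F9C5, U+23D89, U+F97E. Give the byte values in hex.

U+03F2: 2-byte form → CF B2.
U+090D: 3-byte form → E0 A4 8D.
U+F91E: 3-byte form → EF A4 9E.
U+96F5: 3-byte form → E9 9B B5.
U+F15C: 3-byte form → EF 85 9C.
U+F9C5: 3-byte form → EF A7 85.
U+23D89: 4-byte form → F0 A3 B6 89.
U+F97E: 3-byte form → EF A5 BE.
Concatenated (24 bytes): CF B2 E0 A4 8D EF A4 9E E9 9B B5 EF 85 9C EF A7 85 F0 A3 B6 89 EF A5 BE.

CF B2 E0 A4 8D EF A4 9E E9 9B B5 EF 85 9C EF A7 85 F0 A3 B6 89 EF A5 BE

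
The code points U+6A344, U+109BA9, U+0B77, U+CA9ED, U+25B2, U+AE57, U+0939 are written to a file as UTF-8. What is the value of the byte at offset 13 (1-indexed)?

0x8A

1-indexed offset 13 is 0-indexed offset 12.
U+6A344 → 4-byte form F1 AA 8D 84 at offsets 0–3.
U+109BA9 → 4-byte form F4 89 AE A9 at offsets 4–7.
U+0B77 → 3-byte form E0 AD B7 at offsets 8–10.
U+CA9ED → 4-byte form F3 8A A7 AD at offsets 11–14.
Offset 12 falls in char 4's range; it's byte 2 of F3 8A A7 AD = 0x8A.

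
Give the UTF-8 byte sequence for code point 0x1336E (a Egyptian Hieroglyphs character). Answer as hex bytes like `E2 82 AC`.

U+1336E = 0x1336E = 78702 decimal. In range U+10000–U+10FFFF → 4-byte form: 11110xxx 10xxxxxx 10xxxxxx 10xxxxxx.
Binary (21 bits): 000010011001101101110.
Split 3+6+6+6: 000 | 010011 | 001101 | 101110.
Byte 1: 11110000 = 0xF0.
Byte 2: 10010011 = 0x93.
Byte 3: 10001101 = 0x8D.
Byte 4: 10101110 = 0xAE.

F0 93 8D AE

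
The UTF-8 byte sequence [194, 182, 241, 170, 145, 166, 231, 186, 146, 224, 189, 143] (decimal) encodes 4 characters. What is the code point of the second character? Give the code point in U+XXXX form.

U+6A466

Offset 0: leading byte 0xC2 = 11000010 → 2-byte char #1 = C2 B6.
Offset 2: leading byte 0xF1 = 11110001 → 4-byte char #2 = F1 AA 91 A6.
Leading byte 0xF1 = 11110001 matches 11110xxx → 4-byte sequence.
Byte 1: 0xF1 = 11110001, payload 001 (3 bits).
Byte 2: 0xAA = 10101010 (10xxxxxx ✓), payload 101010.
Byte 3: 0x91 = 10010001 (10xxxxxx ✓), payload 010001.
Byte 4: 0xA6 = 10100110 (10xxxxxx ✓), payload 100110.
Concatenate: 001101010010001100110 = 0x6A466 (21 bits → U+6A466).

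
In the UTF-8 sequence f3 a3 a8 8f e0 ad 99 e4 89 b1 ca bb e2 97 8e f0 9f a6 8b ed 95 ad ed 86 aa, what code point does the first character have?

Offset 0: leading byte 0xF3 = 11110011 → 4-byte char #1 = F3 A3 A8 8F.
Leading byte 0xF3 = 11110011 matches 11110xxx → 4-byte sequence.
Byte 1: 0xF3 = 11110011, payload 011 (3 bits).
Byte 2: 0xA3 = 10100011 (10xxxxxx ✓), payload 100011.
Byte 3: 0xA8 = 10101000 (10xxxxxx ✓), payload 101000.
Byte 4: 0x8F = 10001111 (10xxxxxx ✓), payload 001111.
Concatenate: 011100011101000001111 = 0xE3A0F (21 bits → U+E3A0F).

U+E3A0F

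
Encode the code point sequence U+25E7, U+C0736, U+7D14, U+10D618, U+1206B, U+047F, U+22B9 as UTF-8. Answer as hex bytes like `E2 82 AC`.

E2 97 A7 F3 80 9C B6 E7 B4 94 F4 8D 98 98 F0 92 81 AB D1 BF E2 8A B9

U+25E7: 3-byte form → E2 97 A7.
U+C0736: 4-byte form → F3 80 9C B6.
U+7D14: 3-byte form → E7 B4 94.
U+10D618: 4-byte form → F4 8D 98 98.
U+1206B: 4-byte form → F0 92 81 AB.
U+047F: 2-byte form → D1 BF.
U+22B9: 3-byte form → E2 8A B9.
Concatenated (23 bytes): E2 97 A7 F3 80 9C B6 E7 B4 94 F4 8D 98 98 F0 92 81 AB D1 BF E2 8A B9.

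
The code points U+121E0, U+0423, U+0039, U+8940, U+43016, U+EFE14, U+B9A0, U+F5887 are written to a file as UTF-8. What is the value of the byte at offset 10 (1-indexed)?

0x80

1-indexed offset 10 is 0-indexed offset 9.
U+121E0 → 4-byte form F0 92 87 A0 at offsets 0–3.
U+0423 → 2-byte form D0 A3 at offsets 4–5.
U+0039 → 1-byte form 39 at offsets 6–6.
U+8940 → 3-byte form E8 A5 80 at offsets 7–9.
Offset 9 falls in char 4's range; it's byte 3 of E8 A5 80 = 0x80.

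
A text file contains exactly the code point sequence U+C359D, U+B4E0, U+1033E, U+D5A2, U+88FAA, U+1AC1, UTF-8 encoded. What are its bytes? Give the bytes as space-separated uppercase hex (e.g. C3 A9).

F3 83 96 9D EB 93 A0 F0 90 8C BE ED 96 A2 F2 88 BE AA E1 AB 81

U+C359D: 4-byte form → F3 83 96 9D.
U+B4E0: 3-byte form → EB 93 A0.
U+1033E: 4-byte form → F0 90 8C BE.
U+D5A2: 3-byte form → ED 96 A2.
U+88FAA: 4-byte form → F2 88 BE AA.
U+1AC1: 3-byte form → E1 AB 81.
Concatenated (21 bytes): F3 83 96 9D EB 93 A0 F0 90 8C BE ED 96 A2 F2 88 BE AA E1 AB 81.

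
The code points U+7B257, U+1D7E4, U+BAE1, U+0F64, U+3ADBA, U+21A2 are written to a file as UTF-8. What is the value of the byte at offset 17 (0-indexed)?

U+7B257 → 4-byte form F1 BB 89 97 at offsets 0–3.
U+1D7E4 → 4-byte form F0 9D 9F A4 at offsets 4–7.
U+BAE1 → 3-byte form EB AB A1 at offsets 8–10.
U+0F64 → 3-byte form E0 BD A4 at offsets 11–13.
U+3ADBA → 4-byte form F0 BA B6 BA at offsets 14–17.
Offset 17 falls in char 5's range; it's byte 4 of F0 BA B6 BA = 0xBA.

0xBA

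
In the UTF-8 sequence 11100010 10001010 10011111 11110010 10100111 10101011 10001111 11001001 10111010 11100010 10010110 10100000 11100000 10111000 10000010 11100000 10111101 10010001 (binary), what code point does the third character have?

Offset 0: leading byte 0xE2 = 11100010 → 3-byte char #1 = E2 8A 9F.
Offset 3: leading byte 0xF2 = 11110010 → 4-byte char #2 = F2 A7 AB 8F.
Offset 7: leading byte 0xC9 = 11001001 → 2-byte char #3 = C9 BA.
Leading byte 0xC9 = 11001001 matches 110xxxxx → 2-byte sequence.
Byte 1: 0xC9 = 11001001, payload 01001 (5 bits).
Byte 2: 0xBA = 10111010 (10xxxxxx ✓), payload 111010.
Concatenate: 01001111010 = 0x27A (11 bits → U+027A).

U+027A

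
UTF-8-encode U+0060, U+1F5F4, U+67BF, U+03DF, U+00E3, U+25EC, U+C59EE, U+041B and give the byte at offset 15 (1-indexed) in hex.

0xAC

1-indexed offset 15 is 0-indexed offset 14.
U+0060 → 1-byte form 60 at offsets 0–0.
U+1F5F4 → 4-byte form F0 9F 97 B4 at offsets 1–4.
U+67BF → 3-byte form E6 9E BF at offsets 5–7.
U+03DF → 2-byte form CF 9F at offsets 8–9.
U+00E3 → 2-byte form C3 A3 at offsets 10–11.
U+25EC → 3-byte form E2 97 AC at offsets 12–14.
Offset 14 falls in char 6's range; it's byte 3 of E2 97 AC = 0xAC.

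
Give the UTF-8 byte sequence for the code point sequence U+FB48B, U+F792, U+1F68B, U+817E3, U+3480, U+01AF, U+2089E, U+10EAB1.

U+FB48B: 4-byte form → F3 BB 92 8B.
U+F792: 3-byte form → EF 9E 92.
U+1F68B: 4-byte form → F0 9F 9A 8B.
U+817E3: 4-byte form → F2 81 9F A3.
U+3480: 3-byte form → E3 92 80.
U+01AF: 2-byte form → C6 AF.
U+2089E: 4-byte form → F0 A0 A2 9E.
U+10EAB1: 4-byte form → F4 8E AA B1.
Concatenated (28 bytes): F3 BB 92 8B EF 9E 92 F0 9F 9A 8B F2 81 9F A3 E3 92 80 C6 AF F0 A0 A2 9E F4 8E AA B1.

F3 BB 92 8B EF 9E 92 F0 9F 9A 8B F2 81 9F A3 E3 92 80 C6 AF F0 A0 A2 9E F4 8E AA B1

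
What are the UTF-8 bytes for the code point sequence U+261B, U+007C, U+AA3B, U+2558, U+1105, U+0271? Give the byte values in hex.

U+261B: 3-byte form → E2 98 9B.
U+007C: 1-byte form → 7C.
U+AA3B: 3-byte form → EA A8 BB.
U+2558: 3-byte form → E2 95 98.
U+1105: 3-byte form → E1 84 85.
U+0271: 2-byte form → C9 B1.
Concatenated (15 bytes): E2 98 9B 7C EA A8 BB E2 95 98 E1 84 85 C9 B1.

E2 98 9B 7C EA A8 BB E2 95 98 E1 84 85 C9 B1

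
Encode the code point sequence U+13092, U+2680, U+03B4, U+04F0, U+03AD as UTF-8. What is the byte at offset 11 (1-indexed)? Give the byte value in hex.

0xB0

1-indexed offset 11 is 0-indexed offset 10.
U+13092 → 4-byte form F0 93 82 92 at offsets 0–3.
U+2680 → 3-byte form E2 9A 80 at offsets 4–6.
U+03B4 → 2-byte form CE B4 at offsets 7–8.
U+04F0 → 2-byte form D3 B0 at offsets 9–10.
Offset 10 falls in char 4's range; it's byte 2 of D3 B0 = 0xB0.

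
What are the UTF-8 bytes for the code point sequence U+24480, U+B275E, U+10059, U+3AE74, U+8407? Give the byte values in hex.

F0 A4 92 80 F2 B2 9D 9E F0 90 81 99 F0 BA B9 B4 E8 90 87

U+24480: 4-byte form → F0 A4 92 80.
U+B275E: 4-byte form → F2 B2 9D 9E.
U+10059: 4-byte form → F0 90 81 99.
U+3AE74: 4-byte form → F0 BA B9 B4.
U+8407: 3-byte form → E8 90 87.
Concatenated (19 bytes): F0 A4 92 80 F2 B2 9D 9E F0 90 81 99 F0 BA B9 B4 E8 90 87.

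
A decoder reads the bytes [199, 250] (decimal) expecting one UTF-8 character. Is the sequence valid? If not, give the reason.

Leading byte 0xC7 = 11000111 → 2-byte form.
Byte 2 is 0xFA = 11111010, which is not 10xxxxxx — expected a continuation byte.

invalid (non-continuation byte where continuation expected)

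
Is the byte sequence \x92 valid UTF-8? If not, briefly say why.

invalid (continuation byte with no leading byte)

Byte 0x92 = 10010010 has the form 10xxxxxx — a continuation byte — but there is no preceding leading byte.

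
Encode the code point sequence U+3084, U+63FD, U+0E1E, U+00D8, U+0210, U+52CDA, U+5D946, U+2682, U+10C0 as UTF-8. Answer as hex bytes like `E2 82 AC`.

E3 82 84 E6 8F BD E0 B8 9E C3 98 C8 90 F1 92 B3 9A F1 9D A5 86 E2 9A 82 E1 83 80

U+3084: 3-byte form → E3 82 84.
U+63FD: 3-byte form → E6 8F BD.
U+0E1E: 3-byte form → E0 B8 9E.
U+00D8: 2-byte form → C3 98.
U+0210: 2-byte form → C8 90.
U+52CDA: 4-byte form → F1 92 B3 9A.
U+5D946: 4-byte form → F1 9D A5 86.
U+2682: 3-byte form → E2 9A 82.
U+10C0: 3-byte form → E1 83 80.
Concatenated (27 bytes): E3 82 84 E6 8F BD E0 B8 9E C3 98 C8 90 F1 92 B3 9A F1 9D A5 86 E2 9A 82 E1 83 80.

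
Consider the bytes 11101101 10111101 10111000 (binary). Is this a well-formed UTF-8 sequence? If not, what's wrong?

Structurally a 3-byte sequence; payload = 0xDF78.
But 0xDF78 is in U+D800–U+DFFF, the surrogate range. Surrogates are not Unicode scalar values and are forbidden in UTF-8.

invalid (encodes a surrogate (U+D800–U+DFFF))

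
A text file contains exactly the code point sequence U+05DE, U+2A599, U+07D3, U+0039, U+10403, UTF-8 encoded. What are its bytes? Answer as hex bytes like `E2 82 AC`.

U+05DE: 2-byte form → D7 9E.
U+2A599: 4-byte form → F0 AA 96 99.
U+07D3: 2-byte form → DF 93.
U+0039: 1-byte form → 39.
U+10403: 4-byte form → F0 90 90 83.
Concatenated (13 bytes): D7 9E F0 AA 96 99 DF 93 39 F0 90 90 83.

D7 9E F0 AA 96 99 DF 93 39 F0 90 90 83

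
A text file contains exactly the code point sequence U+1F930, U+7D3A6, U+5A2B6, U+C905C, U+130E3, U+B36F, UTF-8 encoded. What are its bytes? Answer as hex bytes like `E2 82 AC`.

U+1F930: 4-byte form → F0 9F A4 B0.
U+7D3A6: 4-byte form → F1 BD 8E A6.
U+5A2B6: 4-byte form → F1 9A 8A B6.
U+C905C: 4-byte form → F3 89 81 9C.
U+130E3: 4-byte form → F0 93 83 A3.
U+B36F: 3-byte form → EB 8D AF.
Concatenated (23 bytes): F0 9F A4 B0 F1 BD 8E A6 F1 9A 8A B6 F3 89 81 9C F0 93 83 A3 EB 8D AF.

F0 9F A4 B0 F1 BD 8E A6 F1 9A 8A B6 F3 89 81 9C F0 93 83 A3 EB 8D AF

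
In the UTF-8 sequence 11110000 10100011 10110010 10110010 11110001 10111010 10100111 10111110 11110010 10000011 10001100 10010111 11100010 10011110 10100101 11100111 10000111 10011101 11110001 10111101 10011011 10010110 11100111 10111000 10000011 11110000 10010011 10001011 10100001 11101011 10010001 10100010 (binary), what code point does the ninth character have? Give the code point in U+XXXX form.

U+B462

Offset 0: leading byte 0xF0 = 11110000 → 4-byte char #1 = F0 A3 B2 B2.
Offset 4: leading byte 0xF1 = 11110001 → 4-byte char #2 = F1 BA A7 BE.
Offset 8: leading byte 0xF2 = 11110010 → 4-byte char #3 = F2 83 8C 97.
Offset 12: leading byte 0xE2 = 11100010 → 3-byte char #4 = E2 9E A5.
Offset 15: leading byte 0xE7 = 11100111 → 3-byte char #5 = E7 87 9D.
Offset 18: leading byte 0xF1 = 11110001 → 4-byte char #6 = F1 BD 9B 96.
Offset 22: leading byte 0xE7 = 11100111 → 3-byte char #7 = E7 B8 83.
Offset 25: leading byte 0xF0 = 11110000 → 4-byte char #8 = F0 93 8B A1.
Offset 29: leading byte 0xEB = 11101011 → 3-byte char #9 = EB 91 A2.
Leading byte 0xEB = 11101011 matches 1110xxxx → 3-byte sequence.
Byte 1: 0xEB = 11101011, payload 1011 (4 bits).
Byte 2: 0x91 = 10010001 (10xxxxxx ✓), payload 010001.
Byte 3: 0xA2 = 10100010 (10xxxxxx ✓), payload 100010.
Concatenate: 1011010001100010 = 0xB462 (16 bits → U+B462).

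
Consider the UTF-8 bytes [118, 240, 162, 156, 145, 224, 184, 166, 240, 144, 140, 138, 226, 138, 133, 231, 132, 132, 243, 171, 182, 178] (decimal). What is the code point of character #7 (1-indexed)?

U+EBDB2

Offset 0: leading byte 0x76 = 01110110 → 1-byte char #1 = 76.
Offset 1: leading byte 0xF0 = 11110000 → 4-byte char #2 = F0 A2 9C 91.
Offset 5: leading byte 0xE0 = 11100000 → 3-byte char #3 = E0 B8 A6.
Offset 8: leading byte 0xF0 = 11110000 → 4-byte char #4 = F0 90 8C 8A.
Offset 12: leading byte 0xE2 = 11100010 → 3-byte char #5 = E2 8A 85.
Offset 15: leading byte 0xE7 = 11100111 → 3-byte char #6 = E7 84 84.
Offset 18: leading byte 0xF3 = 11110011 → 4-byte char #7 = F3 AB B6 B2.
Leading byte 0xF3 = 11110011 matches 11110xxx → 4-byte sequence.
Byte 1: 0xF3 = 11110011, payload 011 (3 bits).
Byte 2: 0xAB = 10101011 (10xxxxxx ✓), payload 101011.
Byte 3: 0xB6 = 10110110 (10xxxxxx ✓), payload 110110.
Byte 4: 0xB2 = 10110010 (10xxxxxx ✓), payload 110010.
Concatenate: 011101011110110110010 = 0xEBDB2 (21 bits → U+EBDB2).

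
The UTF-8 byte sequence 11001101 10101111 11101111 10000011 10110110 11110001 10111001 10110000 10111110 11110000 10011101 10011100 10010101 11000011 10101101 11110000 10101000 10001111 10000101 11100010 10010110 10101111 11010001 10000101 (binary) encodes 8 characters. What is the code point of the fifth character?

Offset 0: leading byte 0xCD = 11001101 → 2-byte char #1 = CD AF.
Offset 2: leading byte 0xEF = 11101111 → 3-byte char #2 = EF 83 B6.
Offset 5: leading byte 0xF1 = 11110001 → 4-byte char #3 = F1 B9 B0 BE.
Offset 9: leading byte 0xF0 = 11110000 → 4-byte char #4 = F0 9D 9C 95.
Offset 13: leading byte 0xC3 = 11000011 → 2-byte char #5 = C3 AD.
Leading byte 0xC3 = 11000011 matches 110xxxxx → 2-byte sequence.
Byte 1: 0xC3 = 11000011, payload 00011 (5 bits).
Byte 2: 0xAD = 10101101 (10xxxxxx ✓), payload 101101.
Concatenate: 00011101101 = 0xED (11 bits → U+00ED).

U+00ED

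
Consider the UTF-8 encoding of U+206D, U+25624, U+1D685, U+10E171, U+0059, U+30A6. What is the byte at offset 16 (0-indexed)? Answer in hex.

0xE3

U+206D → 3-byte form E2 81 AD at offsets 0–2.
U+25624 → 4-byte form F0 A5 98 A4 at offsets 3–6.
U+1D685 → 4-byte form F0 9D 9A 85 at offsets 7–10.
U+10E171 → 4-byte form F4 8E 85 B1 at offsets 11–14.
U+0059 → 1-byte form 59 at offsets 15–15.
U+30A6 → 3-byte form E3 82 A6 at offsets 16–18.
Offset 16 falls in char 6's range; it's byte 1 of E3 82 A6 = 0xE3.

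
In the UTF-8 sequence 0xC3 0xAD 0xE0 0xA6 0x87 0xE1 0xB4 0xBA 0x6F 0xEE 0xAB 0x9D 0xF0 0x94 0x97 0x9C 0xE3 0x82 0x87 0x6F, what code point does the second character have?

U+0987

Offset 0: leading byte 0xC3 = 11000011 → 2-byte char #1 = C3 AD.
Offset 2: leading byte 0xE0 = 11100000 → 3-byte char #2 = E0 A6 87.
Leading byte 0xE0 = 11100000 matches 1110xxxx → 3-byte sequence.
Byte 1: 0xE0 = 11100000, payload 0000 (4 bits).
Byte 2: 0xA6 = 10100110 (10xxxxxx ✓), payload 100110.
Byte 3: 0x87 = 10000111 (10xxxxxx ✓), payload 000111.
Concatenate: 0000100110000111 = 0x987 (16 bits → U+0987).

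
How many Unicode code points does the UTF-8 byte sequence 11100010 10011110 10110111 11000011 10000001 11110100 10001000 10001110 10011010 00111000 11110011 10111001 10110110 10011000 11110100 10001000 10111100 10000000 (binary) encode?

Byte at offset 0: 0xE2 = 11100010 → 3-byte char (#1). Advance 3.
Byte at offset 3: 0xC3 = 11000011 → 2-byte char (#2). Advance 2.
Byte at offset 5: 0xF4 = 11110100 → 4-byte char (#3). Advance 4.
Byte at offset 9: 0x38 = 00111000 → 1-byte char (#4). Advance 1.
Byte at offset 10: 0xF3 = 11110011 → 4-byte char (#5). Advance 4.
Byte at offset 14: 0xF4 = 11110100 → 4-byte char (#6). Advance 4.
Reached end at offset 18 after 6 code points.

6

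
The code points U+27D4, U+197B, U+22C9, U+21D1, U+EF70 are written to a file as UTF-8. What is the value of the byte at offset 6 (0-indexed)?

U+27D4 → 3-byte form E2 9F 94 at offsets 0–2.
U+197B → 3-byte form E1 A5 BB at offsets 3–5.
U+22C9 → 3-byte form E2 8B 89 at offsets 6–8.
Offset 6 falls in char 3's range; it's byte 1 of E2 8B 89 = 0xE2.

0xE2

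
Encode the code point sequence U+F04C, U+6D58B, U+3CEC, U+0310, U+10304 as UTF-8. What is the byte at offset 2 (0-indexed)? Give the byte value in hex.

0x8C

U+F04C → 3-byte form EF 81 8C at offsets 0–2.
Offset 2 falls in char 1's range; it's byte 3 of EF 81 8C = 0x8C.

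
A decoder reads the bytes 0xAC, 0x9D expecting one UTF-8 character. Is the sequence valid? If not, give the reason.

Byte 0xAC = 10101100 has the form 10xxxxxx — a continuation byte — but there is no preceding leading byte.

invalid (continuation byte with no leading byte)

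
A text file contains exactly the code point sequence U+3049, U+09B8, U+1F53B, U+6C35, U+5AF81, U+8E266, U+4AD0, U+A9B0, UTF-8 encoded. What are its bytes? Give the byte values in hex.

E3 81 89 E0 A6 B8 F0 9F 94 BB E6 B0 B5 F1 9A BE 81 F2 8E 89 A6 E4 AB 90 EA A6 B0

U+3049: 3-byte form → E3 81 89.
U+09B8: 3-byte form → E0 A6 B8.
U+1F53B: 4-byte form → F0 9F 94 BB.
U+6C35: 3-byte form → E6 B0 B5.
U+5AF81: 4-byte form → F1 9A BE 81.
U+8E266: 4-byte form → F2 8E 89 A6.
U+4AD0: 3-byte form → E4 AB 90.
U+A9B0: 3-byte form → EA A6 B0.
Concatenated (27 bytes): E3 81 89 E0 A6 B8 F0 9F 94 BB E6 B0 B5 F1 9A BE 81 F2 8E 89 A6 E4 AB 90 EA A6 B0.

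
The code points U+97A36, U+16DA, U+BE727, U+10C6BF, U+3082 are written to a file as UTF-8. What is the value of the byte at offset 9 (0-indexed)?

0x9C

U+97A36 → 4-byte form F2 97 A8 B6 at offsets 0–3.
U+16DA → 3-byte form E1 9B 9A at offsets 4–6.
U+BE727 → 4-byte form F2 BE 9C A7 at offsets 7–10.
Offset 9 falls in char 3's range; it's byte 3 of F2 BE 9C A7 = 0x9C.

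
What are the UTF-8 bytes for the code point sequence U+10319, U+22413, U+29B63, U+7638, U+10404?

U+10319: 4-byte form → F0 90 8C 99.
U+22413: 4-byte form → F0 A2 90 93.
U+29B63: 4-byte form → F0 A9 AD A3.
U+7638: 3-byte form → E7 98 B8.
U+10404: 4-byte form → F0 90 90 84.
Concatenated (19 bytes): F0 90 8C 99 F0 A2 90 93 F0 A9 AD A3 E7 98 B8 F0 90 90 84.

F0 90 8C 99 F0 A2 90 93 F0 A9 AD A3 E7 98 B8 F0 90 90 84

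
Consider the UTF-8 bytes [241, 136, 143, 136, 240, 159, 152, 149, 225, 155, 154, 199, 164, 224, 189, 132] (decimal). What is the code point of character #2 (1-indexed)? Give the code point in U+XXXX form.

Offset 0: leading byte 0xF1 = 11110001 → 4-byte char #1 = F1 88 8F 88.
Offset 4: leading byte 0xF0 = 11110000 → 4-byte char #2 = F0 9F 98 95.
Leading byte 0xF0 = 11110000 matches 11110xxx → 4-byte sequence.
Byte 1: 0xF0 = 11110000, payload 000 (3 bits).
Byte 2: 0x9F = 10011111 (10xxxxxx ✓), payload 011111.
Byte 3: 0x98 = 10011000 (10xxxxxx ✓), payload 011000.
Byte 4: 0x95 = 10010101 (10xxxxxx ✓), payload 010101.
Concatenate: 000011111011000010101 = 0x1F615 (21 bits → U+1F615).

U+1F615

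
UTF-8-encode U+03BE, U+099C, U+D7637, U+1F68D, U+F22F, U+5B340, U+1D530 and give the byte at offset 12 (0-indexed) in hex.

0x8D

U+03BE → 2-byte form CE BE at offsets 0–1.
U+099C → 3-byte form E0 A6 9C at offsets 2–4.
U+D7637 → 4-byte form F3 97 98 B7 at offsets 5–8.
U+1F68D → 4-byte form F0 9F 9A 8D at offsets 9–12.
Offset 12 falls in char 4's range; it's byte 4 of F0 9F 9A 8D = 0x8D.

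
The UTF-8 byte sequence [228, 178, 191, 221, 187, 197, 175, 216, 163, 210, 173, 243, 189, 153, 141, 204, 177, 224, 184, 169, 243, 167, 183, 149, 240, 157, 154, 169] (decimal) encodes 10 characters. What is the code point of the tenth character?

U+1D6A9

Offset 0: leading byte 0xE4 = 11100100 → 3-byte char #1 = E4 B2 BF.
Offset 3: leading byte 0xDD = 11011101 → 2-byte char #2 = DD BB.
Offset 5: leading byte 0xC5 = 11000101 → 2-byte char #3 = C5 AF.
Offset 7: leading byte 0xD8 = 11011000 → 2-byte char #4 = D8 A3.
Offset 9: leading byte 0xD2 = 11010010 → 2-byte char #5 = D2 AD.
Offset 11: leading byte 0xF3 = 11110011 → 4-byte char #6 = F3 BD 99 8D.
Offset 15: leading byte 0xCC = 11001100 → 2-byte char #7 = CC B1.
Offset 17: leading byte 0xE0 = 11100000 → 3-byte char #8 = E0 B8 A9.
Offset 20: leading byte 0xF3 = 11110011 → 4-byte char #9 = F3 A7 B7 95.
Offset 24: leading byte 0xF0 = 11110000 → 4-byte char #10 = F0 9D 9A A9.
Leading byte 0xF0 = 11110000 matches 11110xxx → 4-byte sequence.
Byte 1: 0xF0 = 11110000, payload 000 (3 bits).
Byte 2: 0x9D = 10011101 (10xxxxxx ✓), payload 011101.
Byte 3: 0x9A = 10011010 (10xxxxxx ✓), payload 011010.
Byte 4: 0xA9 = 10101001 (10xxxxxx ✓), payload 101001.
Concatenate: 000011101011010101001 = 0x1D6A9 (21 bits → U+1D6A9).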